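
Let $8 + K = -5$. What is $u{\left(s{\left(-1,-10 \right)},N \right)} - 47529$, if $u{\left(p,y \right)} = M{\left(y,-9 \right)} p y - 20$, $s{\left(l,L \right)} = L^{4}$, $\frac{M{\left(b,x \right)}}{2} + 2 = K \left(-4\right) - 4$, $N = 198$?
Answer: $182112451$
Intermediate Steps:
$K = -13$ ($K = -8 - 5 = -13$)
$M{\left(b,x \right)} = 92$ ($M{\left(b,x \right)} = -4 + 2 \left(\left(-13\right) \left(-4\right) - 4\right) = -4 + 2 \left(52 - 4\right) = -4 + 2 \cdot 48 = -4 + 96 = 92$)
$u{\left(p,y \right)} = -20 + 92 p y$ ($u{\left(p,y \right)} = 92 p y - 20 = -20 + 92 p y$)
$u{\left(s{\left(-1,-10 \right)},N \right)} - 47529 = \left(-20 + 92 \left(-10\right)^{4} \cdot 198\right) - 47529 = \left(-20 + 92 \cdot 10000 \cdot 198\right) - 47529 = \left(-20 + 182160000\right) - 47529 = 182159980 - 47529 = 182112451$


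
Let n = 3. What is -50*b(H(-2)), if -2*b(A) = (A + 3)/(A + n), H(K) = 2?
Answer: 25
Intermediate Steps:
b(A) = -1/2 (b(A) = -(A + 3)/(2*(A + 3)) = -(3 + A)/(2*(3 + A)) = -1/2*1 = -1/2)
-50*b(H(-2)) = -50*(-1/2) = 25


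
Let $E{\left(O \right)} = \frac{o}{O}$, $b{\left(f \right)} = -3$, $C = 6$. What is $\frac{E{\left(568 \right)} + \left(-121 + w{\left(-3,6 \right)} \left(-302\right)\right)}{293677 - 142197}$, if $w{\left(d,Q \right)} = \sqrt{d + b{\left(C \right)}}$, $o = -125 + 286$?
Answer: $- \frac{68567}{86040640} - \frac{151 i \sqrt{6}}{75740} \approx -0.00079691 - 0.0048835 i$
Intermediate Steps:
$o = 161$
$E{\left(O \right)} = \frac{161}{O}$
$w{\left(d,Q \right)} = \sqrt{-3 + d}$ ($w{\left(d,Q \right)} = \sqrt{d - 3} = \sqrt{-3 + d}$)
$\frac{E{\left(568 \right)} + \left(-121 + w{\left(-3,6 \right)} \left(-302\right)\right)}{293677 - 142197} = \frac{\frac{161}{568} - \left(121 - \sqrt{-3 - 3} \left(-302\right)\right)}{293677 - 142197} = \frac{161 \cdot \frac{1}{568} - \left(121 - \sqrt{-6} \left(-302\right)\right)}{151480} = \left(\frac{161}{568} - \left(121 - i \sqrt{6} \left(-302\right)\right)\right) \frac{1}{151480} = \left(\frac{161}{568} - \left(121 + 302 i \sqrt{6}\right)\right) \frac{1}{151480} = \left(- \frac{68567}{568} - 302 i \sqrt{6}\right) \frac{1}{151480} = - \frac{68567}{86040640} - \frac{151 i \sqrt{6}}{75740}$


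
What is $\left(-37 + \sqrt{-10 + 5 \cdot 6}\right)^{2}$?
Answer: $1389 - 148 \sqrt{5} \approx 1058.1$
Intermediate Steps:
$\left(-37 + \sqrt{-10 + 5 \cdot 6}\right)^{2} = \left(-37 + \sqrt{-10 + 30}\right)^{2} = \left(-37 + \sqrt{20}\right)^{2} = \left(-37 + 2 \sqrt{5}\right)^{2}$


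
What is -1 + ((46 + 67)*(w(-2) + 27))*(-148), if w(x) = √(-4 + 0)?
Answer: -451549 - 33448*I ≈ -4.5155e+5 - 33448.0*I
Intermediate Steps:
w(x) = 2*I (w(x) = √(-4) = 2*I)
-1 + ((46 + 67)*(w(-2) + 27))*(-148) = -1 + ((46 + 67)*(2*I + 27))*(-148) = -1 + (113*(27 + 2*I))*(-148) = -1 + (3051 + 226*I)*(-148) = -1 + (-451548 - 33448*I) = -451549 - 33448*I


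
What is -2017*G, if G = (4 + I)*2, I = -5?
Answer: 4034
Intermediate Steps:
G = -2 (G = (4 - 5)*2 = -1*2 = -2)
-2017*G = -2017*(-2) = 4034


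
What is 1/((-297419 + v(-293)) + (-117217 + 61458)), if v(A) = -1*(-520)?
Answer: -1/352658 ≈ -2.8356e-6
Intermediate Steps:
v(A) = 520
1/((-297419 + v(-293)) + (-117217 + 61458)) = 1/((-297419 + 520) + (-117217 + 61458)) = 1/(-296899 - 55759) = 1/(-352658) = -1/352658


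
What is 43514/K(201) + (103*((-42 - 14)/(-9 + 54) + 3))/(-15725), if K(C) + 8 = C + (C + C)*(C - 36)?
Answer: 30250296599/47073337875 ≈ 0.64262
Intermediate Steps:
K(C) = -8 + C + 2*C*(-36 + C) (K(C) = -8 + (C + (C + C)*(C - 36)) = -8 + (C + (2*C)*(-36 + C)) = -8 + (C + 2*C*(-36 + C)) = -8 + C + 2*C*(-36 + C))
43514/K(201) + (103*((-42 - 14)/(-9 + 54) + 3))/(-15725) = 43514/(-8 - 71*201 + 2*201**2) + (103*((-42 - 14)/(-9 + 54) + 3))/(-15725) = 43514/(-8 - 14271 + 2*40401) + (103*(-56/45 + 3))*(-1/15725) = 43514/(-8 - 14271 + 80802) + (103*(-56*1/45 + 3))*(-1/15725) = 43514/66523 + (103*(-56/45 + 3))*(-1/15725) = 43514*(1/66523) + (103*(79/45))*(-1/15725) = 43514/66523 + (8137/45)*(-1/15725) = 43514/66523 - 8137/707625 = 30250296599/47073337875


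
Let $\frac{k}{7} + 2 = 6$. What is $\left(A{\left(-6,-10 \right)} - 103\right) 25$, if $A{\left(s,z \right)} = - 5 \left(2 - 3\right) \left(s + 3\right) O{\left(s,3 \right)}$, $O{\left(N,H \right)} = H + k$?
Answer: $-14200$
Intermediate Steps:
$k = 28$ ($k = -14 + 7 \cdot 6 = -14 + 42 = 28$)
$O{\left(N,H \right)} = 28 + H$ ($O{\left(N,H \right)} = H + 28 = 28 + H$)
$A{\left(s,z \right)} = 465 + 155 s$ ($A{\left(s,z \right)} = - 5 \left(2 - 3\right) \left(s + 3\right) \left(28 + 3\right) = - 5 \left(- (3 + s)\right) 31 = - 5 \left(-3 - s\right) 31 = \left(15 + 5 s\right) 31 = 465 + 155 s$)
$\left(A{\left(-6,-10 \right)} - 103\right) 25 = \left(\left(465 + 155 \left(-6\right)\right) - 103\right) 25 = \left(\left(465 - 930\right) - 103\right) 25 = \left(-465 - 103\right) 25 = \left(-568\right) 25 = -14200$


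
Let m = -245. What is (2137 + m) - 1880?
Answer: 12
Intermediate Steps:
(2137 + m) - 1880 = (2137 - 245) - 1880 = 1892 - 1880 = 12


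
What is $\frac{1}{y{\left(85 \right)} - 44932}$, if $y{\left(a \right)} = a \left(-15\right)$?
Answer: $- \frac{1}{46207} \approx -2.1642 \cdot 10^{-5}$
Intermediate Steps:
$y{\left(a \right)} = - 15 a$
$\frac{1}{y{\left(85 \right)} - 44932} = \frac{1}{\left(-15\right) 85 - 44932} = \frac{1}{-1275 - 44932} = \frac{1}{-46207} = - \frac{1}{46207}$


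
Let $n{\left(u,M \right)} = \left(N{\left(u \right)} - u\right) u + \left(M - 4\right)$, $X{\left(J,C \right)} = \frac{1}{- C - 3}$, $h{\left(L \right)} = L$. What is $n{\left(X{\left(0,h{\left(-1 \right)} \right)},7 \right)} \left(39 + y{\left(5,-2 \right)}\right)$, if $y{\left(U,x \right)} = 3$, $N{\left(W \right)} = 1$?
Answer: $\frac{189}{2} \approx 94.5$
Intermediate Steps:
$X{\left(J,C \right)} = \frac{1}{-3 - C}$
$n{\left(u,M \right)} = -4 + M + u \left(1 - u\right)$ ($n{\left(u,M \right)} = \left(1 - u\right) u + \left(M - 4\right) = u \left(1 - u\right) + \left(-4 + M\right) = -4 + M + u \left(1 - u\right)$)
$n{\left(X{\left(0,h{\left(-1 \right)} \right)},7 \right)} \left(39 + y{\left(5,-2 \right)}\right) = \left(-4 + 7 - \frac{1}{3 - 1} - \left(- \frac{1}{3 - 1}\right)^{2}\right) \left(39 + 3\right) = \left(-4 + 7 - \frac{1}{2} - \left(- \frac{1}{2}\right)^{2}\right) 42 = \left(-4 + 7 - \frac{1}{2} - \frac{1}{4}\right) 42 = \frac{9}{4} \cdot 42 = \frac{189}{2}$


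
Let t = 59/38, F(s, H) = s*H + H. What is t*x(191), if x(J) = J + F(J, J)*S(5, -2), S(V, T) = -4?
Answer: -8643323/38 ≈ -2.2746e+5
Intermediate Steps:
F(s, H) = H + H*s (F(s, H) = H*s + H = H + H*s)
t = 59/38 (t = 59*(1/38) = 59/38 ≈ 1.5526)
x(J) = J - 4*J*(1 + J) (x(J) = J + (J*(1 + J))*(-4) = J - 4*J*(1 + J))
t*x(191) = 59*(191*(-3 - 4*191))/38 = 59*(191*(-3 - 764))/38 = 59*(191*(-767))/38 = (59/38)*(-146497) = -8643323/38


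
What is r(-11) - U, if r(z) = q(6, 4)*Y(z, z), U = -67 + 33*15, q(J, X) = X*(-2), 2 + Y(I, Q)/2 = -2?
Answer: -364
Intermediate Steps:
Y(I, Q) = -8 (Y(I, Q) = -4 + 2*(-2) = -4 - 4 = -8)
q(J, X) = -2*X
U = 428 (U = -67 + 495 = 428)
r(z) = 64 (r(z) = -2*4*(-8) = -8*(-8) = 64)
r(-11) - U = 64 - 1*428 = 64 - 428 = -364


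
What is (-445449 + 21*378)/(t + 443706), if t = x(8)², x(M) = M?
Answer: -437511/443770 ≈ -0.98590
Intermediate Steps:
t = 64 (t = 8² = 64)
(-445449 + 21*378)/(t + 443706) = (-445449 + 21*378)/(64 + 443706) = (-445449 + 7938)/443770 = -437511*1/443770 = -437511/443770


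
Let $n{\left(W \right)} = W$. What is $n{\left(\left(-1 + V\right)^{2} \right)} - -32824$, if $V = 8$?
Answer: $32873$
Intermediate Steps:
$n{\left(\left(-1 + V\right)^{2} \right)} - -32824 = \left(-1 + 8\right)^{2} - -32824 = 7^{2} + 32824 = 49 + 32824 = 32873$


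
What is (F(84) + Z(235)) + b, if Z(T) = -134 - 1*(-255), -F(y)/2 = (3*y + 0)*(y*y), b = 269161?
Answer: -3286942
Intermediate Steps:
F(y) = -6*y³ (F(y) = -2*(3*y + 0)*y*y = -2*3*y*y² = -6*y³)
Z(T) = 121 (Z(T) = -134 + 255 = 121)
(F(84) + Z(235)) + b = (-6*84³ + 121) + 269161 = (-6*592704 + 121) + 269161 = (-3556224 + 121) + 269161 = -3556103 + 269161 = -3286942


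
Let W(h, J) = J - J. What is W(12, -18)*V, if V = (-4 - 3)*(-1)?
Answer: 0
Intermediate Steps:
W(h, J) = 0
V = 7 (V = -7*(-1) = 7)
W(12, -18)*V = 0*7 = 0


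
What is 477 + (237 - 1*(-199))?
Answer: 913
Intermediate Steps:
477 + (237 - 1*(-199)) = 477 + (237 + 199) = 477 + 436 = 913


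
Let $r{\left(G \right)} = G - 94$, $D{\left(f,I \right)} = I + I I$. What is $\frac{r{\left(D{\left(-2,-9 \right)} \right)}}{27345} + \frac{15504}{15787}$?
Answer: $\frac{423609566}{431695515} \approx 0.98127$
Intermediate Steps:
$D{\left(f,I \right)} = I + I^{2}$
$r{\left(G \right)} = -94 + G$
$\frac{r{\left(D{\left(-2,-9 \right)} \right)}}{27345} + \frac{15504}{15787} = \frac{-94 - 9 \left(1 - 9\right)}{27345} + \frac{15504}{15787} = \left(-94 - -72\right) \frac{1}{27345} + 15504 \cdot \frac{1}{15787} = \left(-94 + 72\right) \frac{1}{27345} + \frac{15504}{15787} = \left(-22\right) \frac{1}{27345} + \frac{15504}{15787} = - \frac{22}{27345} + \frac{15504}{15787} = \frac{423609566}{431695515}$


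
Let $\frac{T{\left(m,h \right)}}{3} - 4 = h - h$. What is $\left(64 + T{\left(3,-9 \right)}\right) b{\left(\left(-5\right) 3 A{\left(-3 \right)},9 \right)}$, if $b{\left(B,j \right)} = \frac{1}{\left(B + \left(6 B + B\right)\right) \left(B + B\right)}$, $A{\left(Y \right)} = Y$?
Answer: $\frac{19}{8100} \approx 0.0023457$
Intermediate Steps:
$T{\left(m,h \right)} = 12$ ($T{\left(m,h \right)} = 12 + 3 \left(h - h\right) = 12 + 3 \cdot 0 = 12 + 0 = 12$)
$b{\left(B,j \right)} = \frac{1}{16 B^{2}}$ ($b{\left(B,j \right)} = \frac{1}{\left(B + 7 B\right) 2 B} = \frac{1}{8 B 2 B} = \frac{1}{16 B^{2}}$)
$\left(64 + T{\left(3,-9 \right)}\right) b{\left(\left(-5\right) 3 A{\left(-3 \right)},9 \right)} = \left(64 + 12\right) \frac{1}{16 \cdot 2025} = 76 \frac{1}{16 \cdot 2025} = 76 \cdot \frac{1}{16} \cdot \frac{1}{2025} = 76 \cdot \frac{1}{32400} = \frac{19}{8100}$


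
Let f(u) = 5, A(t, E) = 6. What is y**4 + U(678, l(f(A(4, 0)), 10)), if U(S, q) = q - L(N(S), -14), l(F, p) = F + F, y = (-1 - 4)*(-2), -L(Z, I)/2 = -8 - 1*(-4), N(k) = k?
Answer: 10002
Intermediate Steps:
L(Z, I) = 8 (L(Z, I) = -2*(-8 - 1*(-4)) = -2*(-8 + 4) = -2*(-4) = 8)
y = 10 (y = -5*(-2) = 10)
l(F, p) = 2*F
U(S, q) = -8 + q (U(S, q) = q - 1*8 = q - 8 = -8 + q)
y**4 + U(678, l(f(A(4, 0)), 10)) = 10**4 + (-8 + 2*5) = 10000 + (-8 + 10) = 10000 + 2 = 10002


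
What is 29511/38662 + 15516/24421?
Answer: 1320567723/944164702 ≈ 1.3987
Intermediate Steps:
29511/38662 + 15516/24421 = 1320567723/944164702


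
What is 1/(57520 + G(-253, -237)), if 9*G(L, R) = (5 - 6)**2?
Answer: 9/517681 ≈ 1.7385e-5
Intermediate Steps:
G(L, R) = 1/9 (G(L, R) = (5 - 6)**2/9 = (1/9)*(-1)**2 = (1/9)*1 = 1/9)
1/(57520 + G(-253, -237)) = 1/(57520 + 1/9) = 1/(517681/9) = 9/517681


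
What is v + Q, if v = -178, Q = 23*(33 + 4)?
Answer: 673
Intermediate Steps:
Q = 851 (Q = 23*37 = 851)
v + Q = -178 + 851 = 673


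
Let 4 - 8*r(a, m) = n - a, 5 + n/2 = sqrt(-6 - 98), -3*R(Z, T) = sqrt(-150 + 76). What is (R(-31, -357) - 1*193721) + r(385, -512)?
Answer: -1549369/8 - I*sqrt(26)/2 - I*sqrt(74)/3 ≈ -1.9367e+5 - 5.417*I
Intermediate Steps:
R(Z, T) = -I*sqrt(74)/3 (R(Z, T) = -sqrt(-150 + 76)/3 = -I*sqrt(74)/3)
n = -10 + 4*I*sqrt(26) (n = -10 + 2*sqrt(-6 - 98) = -10 + 2*sqrt(-104) = -10 + 2*(2*I*sqrt(26)) = -10 + 4*I*sqrt(26) ≈ -10.0 + 20.396*I)
r(a, m) = 7/4 + a/8 - I*sqrt(26)/2 (r(a, m) = 1/2 - ((-10 + 4*I*sqrt(26)) - a)/8 = 1/2 - (-10 - a + 4*I*sqrt(26))/8 = 1/2 + (5/4 + a/8 - I*sqrt(26)/2) = 7/4 + a/8 - I*sqrt(26)/2)
(R(-31, -357) - 1*193721) + r(385, -512) = (-I*sqrt(74)/3 - 1*193721) + (7/4 + (1/8)*385 - I*sqrt(26)/2) = (-I*sqrt(74)/3 - 193721) + (7/4 + 385/8 - I*sqrt(26)/2) = (-193721 - I*sqrt(74)/3) + (399/8 - I*sqrt(26)/2) = -1549369/8 - I*sqrt(26)/2 - I*sqrt(74)/3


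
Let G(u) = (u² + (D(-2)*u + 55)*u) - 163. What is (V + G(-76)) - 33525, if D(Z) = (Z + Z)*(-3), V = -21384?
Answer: 15836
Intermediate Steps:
D(Z) = -6*Z (D(Z) = (2*Z)*(-3) = -6*Z)
G(u) = -163 + u² + u*(55 + 12*u) (G(u) = (u² + ((-6*(-2))*u + 55)*u) - 163 = (u² + (12*u + 55)*u) - 163 = (u² + (55 + 12*u)*u) - 163 = (u² + u*(55 + 12*u)) - 163 = -163 + u² + u*(55 + 12*u))
(V + G(-76)) - 33525 = (-21384 + (-163 + 13*(-76)² + 55*(-76))) - 33525 = (-21384 + (-163 + 13*5776 - 4180)) - 33525 = (-21384 + (-163 + 75088 - 4180)) - 33525 = (-21384 + 70745) - 33525 = 49361 - 33525 = 15836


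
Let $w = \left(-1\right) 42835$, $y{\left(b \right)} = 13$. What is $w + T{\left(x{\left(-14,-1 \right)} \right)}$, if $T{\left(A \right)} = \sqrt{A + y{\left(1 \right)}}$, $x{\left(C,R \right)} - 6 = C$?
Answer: $-42835 + \sqrt{5} \approx -42833.0$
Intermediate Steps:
$x{\left(C,R \right)} = 6 + C$
$T{\left(A \right)} = \sqrt{13 + A}$ ($T{\left(A \right)} = \sqrt{A + 13} = \sqrt{13 + A}$)
$w = -42835$
$w + T{\left(x{\left(-14,-1 \right)} \right)} = -42835 + \sqrt{13 + \left(6 - 14\right)} = -42835 + \sqrt{13 - 8} = -42835 + \sqrt{5}$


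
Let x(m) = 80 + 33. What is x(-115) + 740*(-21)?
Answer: -15427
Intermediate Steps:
x(m) = 113
x(-115) + 740*(-21) = 113 + 740*(-21) = 113 - 15540 = -15427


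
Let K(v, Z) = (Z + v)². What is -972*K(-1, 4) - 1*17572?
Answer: -26320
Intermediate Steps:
-972*K(-1, 4) - 1*17572 = -972*(4 - 1)² - 1*17572 = -972*3² - 17572 = -972*9 - 17572 = -8748 - 17572 = -26320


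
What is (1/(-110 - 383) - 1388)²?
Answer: 468245961225/243049 ≈ 1.9266e+6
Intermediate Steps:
(1/(-110 - 383) - 1388)² = (1/(-493) - 1388)² = (-1/493 - 1388)² = (-684285/493)² = 468245961225/243049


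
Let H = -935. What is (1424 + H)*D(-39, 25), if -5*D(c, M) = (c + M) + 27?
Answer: -6357/5 ≈ -1271.4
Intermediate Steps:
D(c, M) = -27/5 - M/5 - c/5 (D(c, M) = -((c + M) + 27)/5 = -((M + c) + 27)/5 = -(27 + M + c)/5 = -27/5 - M/5 - c/5)
(1424 + H)*D(-39, 25) = (1424 - 935)*(-27/5 - 1/5*25 - 1/5*(-39)) = 489*(-27/5 - 5 + 39/5) = 489*(-13/5) = -6357/5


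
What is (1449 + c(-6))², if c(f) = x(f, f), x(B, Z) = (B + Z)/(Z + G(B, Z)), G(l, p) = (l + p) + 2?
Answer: 33628401/16 ≈ 2.1018e+6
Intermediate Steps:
G(l, p) = 2 + l + p
x(B, Z) = (B + Z)/(2 + B + 2*Z) (x(B, Z) = (B + Z)/(Z + (2 + B + Z)) = (B + Z)/(2 + B + 2*Z))
c(f) = 2*f/(2 + 3*f) (c(f) = (f + f)/(2 + f + 2*f) = (2*f)/(2 + 3*f) = 2*f/(2 + 3*f))
(1449 + c(-6))² = (1449 + 2*(-6)/(2 + 3*(-6)))² = (1449 + 2*(-6)/(2 - 18))² = (1449 + 2*(-6)/(-16))² = (1449 + 2*(-6)*(-1/16))² = (1449 + ¾)² = (5799/4)² = 33628401/16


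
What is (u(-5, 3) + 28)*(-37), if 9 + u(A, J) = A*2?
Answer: -333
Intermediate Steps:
u(A, J) = -9 + 2*A (u(A, J) = -9 + A*2 = -9 + 2*A)
(u(-5, 3) + 28)*(-37) = ((-9 + 2*(-5)) + 28)*(-37) = ((-9 - 10) + 28)*(-37) = (-19 + 28)*(-37) = 9*(-37) = -333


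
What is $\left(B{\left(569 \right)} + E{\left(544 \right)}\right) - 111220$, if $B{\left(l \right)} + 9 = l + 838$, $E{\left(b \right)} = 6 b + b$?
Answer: $-106014$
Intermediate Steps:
$E{\left(b \right)} = 7 b$
$B{\left(l \right)} = 829 + l$ ($B{\left(l \right)} = -9 + \left(l + 838\right) = -9 + \left(838 + l\right) = 829 + l$)
$\left(B{\left(569 \right)} + E{\left(544 \right)}\right) - 111220 = \left(\left(829 + 569\right) + 7 \cdot 544\right) - 111220 = \left(1398 + 3808\right) - 111220 = 5206 - 111220 = -106014$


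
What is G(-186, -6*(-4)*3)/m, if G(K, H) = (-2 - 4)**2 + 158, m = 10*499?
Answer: 97/2495 ≈ 0.038878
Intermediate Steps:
m = 4990
G(K, H) = 194 (G(K, H) = (-6)**2 + 158 = 36 + 158 = 194)
G(-186, -6*(-4)*3)/m = 194/4990 = 194*(1/4990) = 97/2495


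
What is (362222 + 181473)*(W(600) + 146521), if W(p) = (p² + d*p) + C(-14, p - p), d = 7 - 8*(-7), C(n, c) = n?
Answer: 295936994365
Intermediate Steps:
d = 63 (d = 7 + 56 = 63)
W(p) = -14 + p² + 63*p (W(p) = (p² + 63*p) - 14 = -14 + p² + 63*p)
(362222 + 181473)*(W(600) + 146521) = (362222 + 181473)*((-14 + 600² + 63*600) + 146521) = 543695*((-14 + 360000 + 37800) + 146521) = 543695*(397786 + 146521) = 543695*544307 = 295936994365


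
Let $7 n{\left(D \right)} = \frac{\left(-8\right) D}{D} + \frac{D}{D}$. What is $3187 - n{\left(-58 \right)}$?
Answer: $3188$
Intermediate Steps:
$n{\left(D \right)} = -1$ ($n{\left(D \right)} = \frac{\frac{\left(-8\right) D}{D} + \frac{D}{D}}{7} = \frac{-8 + 1}{7} = \frac{1}{7} \left(-7\right) = -1$)
$3187 - n{\left(-58 \right)} = 3187 - -1 = 3187 + 1 = 3188$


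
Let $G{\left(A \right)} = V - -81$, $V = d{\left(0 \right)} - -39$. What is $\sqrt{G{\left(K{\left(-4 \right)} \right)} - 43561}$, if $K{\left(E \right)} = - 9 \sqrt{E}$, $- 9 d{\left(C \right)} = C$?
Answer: $i \sqrt{43441} \approx 208.43 i$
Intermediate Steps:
$d{\left(C \right)} = - \frac{C}{9}$
$V = 39$ ($V = \left(- \frac{1}{9}\right) 0 - -39 = 0 + 39 = 39$)
$G{\left(A \right)} = 120$ ($G{\left(A \right)} = 39 - -81 = 39 + 81 = 120$)
$\sqrt{G{\left(K{\left(-4 \right)} \right)} - 43561} = \sqrt{120 - 43561} = \sqrt{-43441} = i \sqrt{43441}$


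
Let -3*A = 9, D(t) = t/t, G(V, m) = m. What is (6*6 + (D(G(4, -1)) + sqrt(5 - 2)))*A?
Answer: -111 - 3*sqrt(3) ≈ -116.20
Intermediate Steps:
D(t) = 1
A = -3 (A = -1/3*9 = -3)
(6*6 + (D(G(4, -1)) + sqrt(5 - 2)))*A = (6*6 + (1 + sqrt(5 - 2)))*(-3) = (36 + (1 + sqrt(3)))*(-3) = (37 + sqrt(3))*(-3) = -111 - 3*sqrt(3)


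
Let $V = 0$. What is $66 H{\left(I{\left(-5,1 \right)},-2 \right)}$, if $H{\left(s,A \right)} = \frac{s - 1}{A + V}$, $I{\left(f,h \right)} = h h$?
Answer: $0$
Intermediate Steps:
$I{\left(f,h \right)} = h^{2}$
$H{\left(s,A \right)} = \frac{-1 + s}{A}$ ($H{\left(s,A \right)} = \frac{s - 1}{A + 0} = \frac{-1 + s}{A}$)
$66 H{\left(I{\left(-5,1 \right)},-2 \right)} = 66 \frac{-1 + 1^{2}}{-2} = 66 \left(- \frac{-1 + 1}{2}\right) = 66 \left(\left(- \frac{1}{2}\right) 0\right) = 66 \cdot 0 = 0$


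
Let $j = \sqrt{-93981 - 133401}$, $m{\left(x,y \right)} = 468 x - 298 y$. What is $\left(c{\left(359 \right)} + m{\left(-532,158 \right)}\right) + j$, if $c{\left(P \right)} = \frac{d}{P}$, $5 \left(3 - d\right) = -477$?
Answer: $- \frac{531427208}{1795} + i \sqrt{227382} \approx -2.9606 \cdot 10^{5} + 476.85 i$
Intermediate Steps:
$m{\left(x,y \right)} = - 298 y + 468 x$
$d = \frac{492}{5}$ ($d = 3 - - \frac{477}{5} = 3 + \frac{477}{5} = \frac{492}{5} \approx 98.4$)
$c{\left(P \right)} = \frac{492}{5 P}$
$j = i \sqrt{227382}$ ($j = \sqrt{-227382} = i \sqrt{227382} \approx 476.85 i$)
$\left(c{\left(359 \right)} + m{\left(-532,158 \right)}\right) + j = \left(\frac{492}{5 \cdot 359} + \left(\left(-298\right) 158 + 468 \left(-532\right)\right)\right) + i \sqrt{227382} = \left(\frac{492}{5} \cdot \frac{1}{359} - 296060\right) + i \sqrt{227382} = \left(\frac{492}{1795} - 296060\right) + i \sqrt{227382} = - \frac{531427208}{1795} + i \sqrt{227382}$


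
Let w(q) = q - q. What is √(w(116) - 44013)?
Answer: I*√44013 ≈ 209.79*I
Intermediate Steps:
w(q) = 0
√(w(116) - 44013) = √(0 - 44013) = √(-44013) = I*√44013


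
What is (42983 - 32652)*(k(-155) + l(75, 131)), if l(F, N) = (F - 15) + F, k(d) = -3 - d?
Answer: 2964997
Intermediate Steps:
l(F, N) = -15 + 2*F (l(F, N) = (-15 + F) + F = -15 + 2*F)
(42983 - 32652)*(k(-155) + l(75, 131)) = (42983 - 32652)*((-3 - 1*(-155)) + (-15 + 2*75)) = 10331*((-3 + 155) + (-15 + 150)) = 10331*(152 + 135) = 10331*287 = 2964997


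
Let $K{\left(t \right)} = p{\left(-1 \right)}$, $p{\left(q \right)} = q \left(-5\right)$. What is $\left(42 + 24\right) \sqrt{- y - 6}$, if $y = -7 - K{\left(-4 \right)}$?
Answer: $66 \sqrt{6} \approx 161.67$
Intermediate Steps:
$p{\left(q \right)} = - 5 q$
$K{\left(t \right)} = 5$ ($K{\left(t \right)} = \left(-5\right) \left(-1\right) = 5$)
$y = -12$ ($y = -7 - 5 = -12$)
$\left(42 + 24\right) \sqrt{- y - 6} = \left(42 + 24\right) \sqrt{\left(-1\right) \left(-12\right) - 6} = 66 \sqrt{12 - 6} = 66 \sqrt{6}$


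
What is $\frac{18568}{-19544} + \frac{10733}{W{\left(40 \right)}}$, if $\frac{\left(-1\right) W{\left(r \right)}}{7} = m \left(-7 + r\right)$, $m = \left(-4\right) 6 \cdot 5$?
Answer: $- \frac{5445343}{9674280} \approx -0.56287$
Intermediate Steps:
$m = -120$ ($m = \left(-24\right) 5 = -120$)
$W{\left(r \right)} = -5880 + 840 r$ ($W{\left(r \right)} = - 7 \left(- 120 \left(-7 + r\right)\right) = - 7 \left(840 - 120 r\right) = -5880 + 840 r$)
$\frac{18568}{-19544} + \frac{10733}{W{\left(40 \right)}} = \frac{18568}{-19544} + \frac{10733}{-5880 + 840 \cdot 40} = 18568 \left(- \frac{1}{19544}\right) + \frac{10733}{-5880 + 33600} = - \frac{2321}{2443} + \frac{10733}{27720} = - \frac{5445343}{9674280}$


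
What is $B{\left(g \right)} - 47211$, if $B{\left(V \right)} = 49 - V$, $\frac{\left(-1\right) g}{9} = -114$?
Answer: $-48188$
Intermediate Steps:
$g = 1026$ ($g = \left(-9\right) \left(-114\right) = 1026$)
$B{\left(g \right)} - 47211 = \left(49 - 1026\right) - 47211 = -977 - 47211 = -48188$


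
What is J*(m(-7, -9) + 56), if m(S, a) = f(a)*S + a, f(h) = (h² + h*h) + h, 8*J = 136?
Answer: -17408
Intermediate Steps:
J = 17 (J = (⅛)*136 = 17)
f(h) = h + 2*h² (f(h) = (h² + h²) + h = 2*h² + h = h + 2*h²)
m(S, a) = a + S*a*(1 + 2*a) (m(S, a) = (a*(1 + 2*a))*S + a = S*a*(1 + 2*a) + a = a + S*a*(1 + 2*a))
J*(m(-7, -9) + 56) = 17*(-9*(1 - 7*(1 + 2*(-9))) + 56) = 17*(-9*(1 - 7*(1 - 18)) + 56) = 17*(-9*(1 - 7*(-17)) + 56) = 17*(-9*(1 + 119) + 56) = 17*(-9*120 + 56) = 17*(-1080 + 56) = 17*(-1024) = -17408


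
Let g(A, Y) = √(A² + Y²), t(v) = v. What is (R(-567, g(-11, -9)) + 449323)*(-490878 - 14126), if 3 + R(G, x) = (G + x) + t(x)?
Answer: -226622060012 - 1010008*√202 ≈ -2.2664e+11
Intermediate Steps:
R(G, x) = -3 + G + 2*x (R(G, x) = -3 + ((G + x) + x) = -3 + (G + 2*x) = -3 + G + 2*x)
(R(-567, g(-11, -9)) + 449323)*(-490878 - 14126) = ((-3 - 567 + 2*√((-11)² + (-9)²)) + 449323)*(-490878 - 14126) = ((-3 - 567 + 2*√(121 + 81)) + 449323)*(-505004) = ((-3 - 567 + 2*√202) + 449323)*(-505004) = ((-570 + 2*√202) + 449323)*(-505004) = (448753 + 2*√202)*(-505004) = -226622060012 - 1010008*√202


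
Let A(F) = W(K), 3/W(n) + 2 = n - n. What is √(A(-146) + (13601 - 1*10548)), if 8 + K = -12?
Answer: √12206/2 ≈ 55.240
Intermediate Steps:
K = -20 (K = -8 - 12 = -20)
W(n) = -3/2 (W(n) = 3/(-2 + (n - n)) = 3/(-2 + 0) = 3/(-2) = 3*(-½) = -3/2)
A(F) = -3/2
√(A(-146) + (13601 - 1*10548)) = √(-3/2 + (13601 - 1*10548)) = √(-3/2 + (13601 - 10548)) = √(-3/2 + 3053) = √(6103/2) = √12206/2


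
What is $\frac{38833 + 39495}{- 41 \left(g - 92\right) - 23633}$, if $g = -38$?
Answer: $- \frac{78328}{18303} \approx -4.2795$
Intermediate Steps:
$\frac{38833 + 39495}{- 41 \left(g - 92\right) - 23633} = \frac{38833 + 39495}{- 41 \left(-38 - 92\right) - 23633} = \frac{78328}{\left(-41\right) \left(-130\right) - 23633} = \frac{78328}{5330 - 23633} = \frac{78328}{-18303} = 78328 \left(- \frac{1}{18303}\right) = - \frac{78328}{18303}$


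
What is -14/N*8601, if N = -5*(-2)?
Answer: -60207/5 ≈ -12041.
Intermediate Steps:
N = 10
-14/N*8601 = -14/10*8601 = -14*1/10*8601 = -7/5*8601 = -60207/5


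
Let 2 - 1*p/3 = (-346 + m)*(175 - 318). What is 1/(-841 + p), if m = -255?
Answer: -1/258664 ≈ -3.8660e-6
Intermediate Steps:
p = -257823 (p = 6 - 3*(-346 - 255)*(175 - 318) = 6 - (-1803)*(-143) = 6 - 3*85943 = 6 - 257829 = -257823)
1/(-841 + p) = 1/(-841 - 257823) = 1/(-258664) = -1/258664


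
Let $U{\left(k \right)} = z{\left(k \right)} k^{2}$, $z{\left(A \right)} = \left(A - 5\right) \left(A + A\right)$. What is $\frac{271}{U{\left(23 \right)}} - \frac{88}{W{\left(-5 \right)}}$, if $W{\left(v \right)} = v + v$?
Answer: $\frac{19273883}{2190060} \approx 8.8006$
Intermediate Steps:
$z{\left(A \right)} = 2 A \left(-5 + A\right)$ ($z{\left(A \right)} = \left(-5 + A\right) 2 A = 2 A \left(-5 + A\right)$)
$U{\left(k \right)} = 2 k^{3} \left(-5 + k\right)$ ($U{\left(k \right)} = 2 k \left(-5 + k\right) k^{2} = 2 k^{3} \left(-5 + k\right)$)
$W{\left(v \right)} = 2 v$
$\frac{271}{U{\left(23 \right)}} - \frac{88}{W{\left(-5 \right)}} = \frac{271}{2 \cdot 23^{3} \left(-5 + 23\right)} - \frac{88}{2 \left(-5\right)} = \frac{271}{2 \cdot 12167 \cdot 18} - \frac{88}{-10} = \frac{271}{438012} - - \frac{44}{5} = 271 \cdot \frac{1}{438012} + \frac{44}{5} = \frac{271}{438012} + \frac{44}{5} = \frac{19273883}{2190060}$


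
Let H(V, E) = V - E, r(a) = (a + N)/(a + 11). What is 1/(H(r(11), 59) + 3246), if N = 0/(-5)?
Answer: 2/6375 ≈ 0.00031373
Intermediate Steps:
N = 0 (N = 0*(-1/5) = 0)
r(a) = a/(11 + a) (r(a) = (a + 0)/(a + 11) = a/(11 + a))
1/(H(r(11), 59) + 3246) = 1/((11/(11 + 11) - 1*59) + 3246) = 1/((11/22 - 59) + 3246) = 1/((11*(1/22) - 59) + 3246) = 1/((1/2 - 59) + 3246) = 1/(-117/2 + 3246) = 1/(6375/2) = 2/6375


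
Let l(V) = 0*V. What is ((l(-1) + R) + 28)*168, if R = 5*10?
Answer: 13104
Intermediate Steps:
l(V) = 0
R = 50
((l(-1) + R) + 28)*168 = ((0 + 50) + 28)*168 = (50 + 28)*168 = 78*168 = 13104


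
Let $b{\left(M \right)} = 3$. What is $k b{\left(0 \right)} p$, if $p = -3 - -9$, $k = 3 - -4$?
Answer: $126$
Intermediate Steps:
$k = 7$ ($k = 3 + 4 = 7$)
$p = 6$ ($p = -3 + 9 = 6$)
$k b{\left(0 \right)} p = 7 \cdot 3 \cdot 6 = 21 \cdot 6 = 126$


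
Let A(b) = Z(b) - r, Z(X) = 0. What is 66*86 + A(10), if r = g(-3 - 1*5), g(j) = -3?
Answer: 5679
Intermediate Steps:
r = -3
A(b) = 3 (A(b) = 0 - 1*(-3) = 0 + 3 = 3)
66*86 + A(10) = 66*86 + 3 = 5676 + 3 = 5679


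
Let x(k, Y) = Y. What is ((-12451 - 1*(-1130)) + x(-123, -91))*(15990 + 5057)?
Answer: -240188364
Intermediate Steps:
((-12451 - 1*(-1130)) + x(-123, -91))*(15990 + 5057) = ((-12451 - 1*(-1130)) - 91)*(15990 + 5057) = ((-12451 + 1130) - 91)*21047 = (-11321 - 91)*21047 = -11412*21047 = -240188364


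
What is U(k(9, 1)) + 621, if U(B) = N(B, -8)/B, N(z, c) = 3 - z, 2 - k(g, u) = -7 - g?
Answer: 3721/6 ≈ 620.17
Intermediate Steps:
k(g, u) = 9 + g (k(g, u) = 2 - (-7 - g) = 2 + (7 + g) = 9 + g)
U(B) = (3 - B)/B
U(k(9, 1)) + 621 = (3 - (9 + 9))/(9 + 9) + 621 = (3 - 1*18)/18 + 621 = (3 - 18)/18 + 621 = (1/18)*(-15) + 621 = -⅚ + 621 = 3721/6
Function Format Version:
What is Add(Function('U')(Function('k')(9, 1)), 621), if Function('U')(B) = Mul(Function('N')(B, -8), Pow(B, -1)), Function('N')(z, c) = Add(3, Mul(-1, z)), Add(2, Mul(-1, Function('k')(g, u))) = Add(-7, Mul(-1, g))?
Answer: Rational(3721, 6) ≈ 620.17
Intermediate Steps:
Function('k')(g, u) = Add(9, g) (Function('k')(g, u) = Add(2, Mul(-1, Add(-7, Mul(-1, g)))) = Add(2, Add(7, g)) = Add(9, g))
Function('U')(B) = Mul(Pow(B, -1), Add(3, Mul(-1, B))) (Function('U')(B) = Mul(Add(3, Mul(-1, B)), Pow(B, -1)) = Mul(Pow(B, -1), Add(3, Mul(-1, B))))
Add(Function('U')(Function('k')(9, 1)), 621) = Add(Mul(Pow(Add(9, 9), -1), Add(3, Mul(-1, Add(9, 9)))), 621) = Add(Mul(Pow(18, -1), Add(3, Mul(-1, 18))), 621) = Add(Mul(Rational(1, 18), Add(3, -18)), 621) = Add(Mul(Rational(1, 18), -15), 621) = Add(Rational(-5, 6), 621) = Rational(3721, 6)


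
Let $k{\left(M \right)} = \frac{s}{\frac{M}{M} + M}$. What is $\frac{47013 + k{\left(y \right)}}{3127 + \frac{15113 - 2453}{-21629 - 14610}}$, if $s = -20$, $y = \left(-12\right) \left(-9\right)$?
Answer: $\frac{185703022883}{12350429537} \approx 15.036$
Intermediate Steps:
$y = 108$
$k{\left(M \right)} = - \frac{20}{1 + M}$ ($k{\left(M \right)} = - \frac{20}{\frac{M}{M} + M} = - \frac{20}{1 + M}$)
$\frac{47013 + k{\left(y \right)}}{3127 + \frac{15113 - 2453}{-21629 - 14610}} = \frac{47013 - \frac{20}{1 + 108}}{3127 + \frac{15113 - 2453}{-21629 - 14610}} = \frac{47013 - \frac{20}{109}}{3127 + \frac{12660}{-36239}} = \frac{47013 - \frac{20}{109}}{3127 + 12660 \left(- \frac{1}{36239}\right)} = \frac{47013 - \frac{20}{109}}{3127 - \frac{12660}{36239}} = \frac{5124397}{109 \cdot \frac{113306693}{36239}} = \frac{5124397}{109} \cdot \frac{36239}{113306693} = \frac{185703022883}{12350429537}$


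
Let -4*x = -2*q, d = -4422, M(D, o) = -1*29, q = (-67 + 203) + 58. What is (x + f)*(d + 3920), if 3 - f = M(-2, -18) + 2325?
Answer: 1102392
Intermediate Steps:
q = 194 (q = 136 + 58 = 194)
M(D, o) = -29
x = 97 (x = -(-1)*194/2 = -¼*(-388) = 97)
f = -2293 (f = 3 - (-29 + 2325) = 3 - 1*2296 = 3 - 2296 = -2293)
(x + f)*(d + 3920) = (97 - 2293)*(-4422 + 3920) = -2196*(-502) = 1102392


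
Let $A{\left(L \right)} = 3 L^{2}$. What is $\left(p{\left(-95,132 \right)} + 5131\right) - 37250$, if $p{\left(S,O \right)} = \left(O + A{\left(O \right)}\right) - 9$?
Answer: $20276$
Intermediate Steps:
$p{\left(S,O \right)} = -9 + O + 3 O^{2}$ ($p{\left(S,O \right)} = \left(O + 3 O^{2}\right) - 9 = -9 + O + 3 O^{2}$)
$\left(p{\left(-95,132 \right)} + 5131\right) - 37250 = \left(\left(-9 + 132 + 3 \cdot 132^{2}\right) + 5131\right) - 37250 = \left(\left(-9 + 132 + 3 \cdot 17424\right) + 5131\right) - 37250 = \left(\left(-9 + 132 + 52272\right) + 5131\right) - 37250 = \left(52395 + 5131\right) - 37250 = 57526 - 37250 = 20276$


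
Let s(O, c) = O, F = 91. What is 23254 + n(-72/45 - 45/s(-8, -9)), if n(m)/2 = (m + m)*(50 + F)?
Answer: 255241/10 ≈ 25524.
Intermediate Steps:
n(m) = 564*m (n(m) = 2*((m + m)*(50 + 91)) = 2*((2*m)*141) = 2*(282*m) = 564*m)
23254 + n(-72/45 - 45/s(-8, -9)) = 23254 + 564*(-72/45 - 45/(-8)) = 23254 + 564*(-72*1/45 - 45*(-⅛)) = 23254 + 564*(-8/5 + 45/8) = 23254 + 564*(161/40) = 23254 + 22701/10 = 255241/10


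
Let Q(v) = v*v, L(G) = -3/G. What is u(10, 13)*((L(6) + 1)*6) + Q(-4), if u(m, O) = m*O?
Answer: 406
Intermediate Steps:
u(m, O) = O*m
Q(v) = v²
u(10, 13)*((L(6) + 1)*6) + Q(-4) = (13*10)*((-3/6 + 1)*6) + (-4)² = 130*((-3*⅙ + 1)*6) + 16 = 130*((-½ + 1)*6) + 16 = 130*((½)*6) + 16 = 130*3 + 16 = 390 + 16 = 406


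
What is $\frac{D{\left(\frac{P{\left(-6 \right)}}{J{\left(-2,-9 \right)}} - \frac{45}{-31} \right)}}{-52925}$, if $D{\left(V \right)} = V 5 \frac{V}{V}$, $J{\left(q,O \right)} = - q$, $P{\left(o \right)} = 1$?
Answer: $- \frac{121}{656270} \approx -0.00018438$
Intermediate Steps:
$D{\left(V \right)} = 5 V$ ($D{\left(V \right)} = 5 V 1 = 5 V$)
$\frac{D{\left(\frac{P{\left(-6 \right)}}{J{\left(-2,-9 \right)}} - \frac{45}{-31} \right)}}{-52925} = \frac{5 \left(1 \frac{1}{\left(-1\right) \left(-2\right)} - \frac{45}{-31}\right)}{-52925} = 5 \left(1 \cdot \frac{1}{2} - - \frac{45}{31}\right) \left(- \frac{1}{52925}\right) = 5 \left(1 \cdot \frac{1}{2} + \frac{45}{31}\right) \left(- \frac{1}{52925}\right) = 5 \left(\frac{1}{2} + \frac{45}{31}\right) \left(- \frac{1}{52925}\right) = 5 \cdot \frac{121}{62} \left(- \frac{1}{52925}\right) = \frac{605}{62} \left(- \frac{1}{52925}\right) = - \frac{121}{656270}$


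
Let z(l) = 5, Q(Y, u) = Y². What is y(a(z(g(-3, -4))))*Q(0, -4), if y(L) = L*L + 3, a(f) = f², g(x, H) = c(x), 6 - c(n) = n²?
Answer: 0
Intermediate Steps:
c(n) = 6 - n²
g(x, H) = 6 - x²
y(L) = 3 + L² (y(L) = L² + 3 = 3 + L²)
y(a(z(g(-3, -4))))*Q(0, -4) = (3 + (5²)²)*0² = (3 + 25²)*0 = (3 + 625)*0 = 628*0 = 0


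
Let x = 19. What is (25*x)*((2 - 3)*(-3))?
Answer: 1425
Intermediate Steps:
(25*x)*((2 - 3)*(-3)) = (25*19)*((2 - 3)*(-3)) = 475*(-1*(-3)) = 475*3 = 1425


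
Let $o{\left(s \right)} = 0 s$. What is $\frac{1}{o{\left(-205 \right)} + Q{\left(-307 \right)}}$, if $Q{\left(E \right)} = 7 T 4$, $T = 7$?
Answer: $\frac{1}{196} \approx 0.005102$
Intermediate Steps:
$o{\left(s \right)} = 0$
$Q{\left(E \right)} = 196$ ($Q{\left(E \right)} = 7 \cdot 7 \cdot 4 = 49 \cdot 4 = 196$)
$\frac{1}{o{\left(-205 \right)} + Q{\left(-307 \right)}} = \frac{1}{0 + 196} = \frac{1}{196}$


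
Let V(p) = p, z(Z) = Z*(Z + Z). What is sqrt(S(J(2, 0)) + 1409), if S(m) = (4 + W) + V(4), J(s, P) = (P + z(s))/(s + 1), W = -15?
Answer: sqrt(1402) ≈ 37.443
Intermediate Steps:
z(Z) = 2*Z**2 (z(Z) = Z*(2*Z) = 2*Z**2)
J(s, P) = (P + 2*s**2)/(1 + s) (J(s, P) = (P + 2*s**2)/(s + 1) = (P + 2*s**2)/(1 + s))
S(m) = -7 (S(m) = (4 - 15) + 4 = -11 + 4 = -7)
sqrt(S(J(2, 0)) + 1409) = sqrt(-7 + 1409) = sqrt(1402)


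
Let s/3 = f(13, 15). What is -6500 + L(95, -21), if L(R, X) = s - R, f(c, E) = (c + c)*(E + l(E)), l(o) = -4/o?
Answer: -27229/5 ≈ -5445.8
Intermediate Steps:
f(c, E) = 2*c*(E - 4/E) (f(c, E) = (c + c)*(E - 4/E) = (2*c)*(E - 4/E) = 2*c*(E - 4/E))
s = 5746/5 (s = 3*(2*13*(-4 + 15**2)/15) = 3*(2*13*(1/15)*(-4 + 225)) = 3*(2*13*(1/15)*221) = 3*(5746/15) = 5746/5 ≈ 1149.2)
L(R, X) = 5746/5 - R
-6500 + L(95, -21) = -6500 + (5746/5 - 1*95) = -6500 + (5746/5 - 95) = -6500 + 5271/5 = -27229/5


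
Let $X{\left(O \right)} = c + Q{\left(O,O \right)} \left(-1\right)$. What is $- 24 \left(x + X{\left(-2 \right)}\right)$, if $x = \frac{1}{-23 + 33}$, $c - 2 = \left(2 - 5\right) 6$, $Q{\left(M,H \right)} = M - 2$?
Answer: $\frac{1428}{5} \approx 285.6$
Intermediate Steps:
$Q{\left(M,H \right)} = -2 + M$
$c = -16$ ($c = 2 + \left(2 - 5\right) 6 = 2 - 18 = -16$)
$X{\left(O \right)} = -14 - O$ ($X{\left(O \right)} = -16 + \left(-2 + O\right) \left(-1\right) = -16 - \left(-2 + O\right) = -14 - O$)
$x = \frac{1}{10} \approx 0.1$
$- 24 \left(x + X{\left(-2 \right)}\right) = - 24 \left(\frac{1}{10} - 12\right) = \left(-24\right) \left(- \frac{119}{10}\right) = \frac{1428}{5}$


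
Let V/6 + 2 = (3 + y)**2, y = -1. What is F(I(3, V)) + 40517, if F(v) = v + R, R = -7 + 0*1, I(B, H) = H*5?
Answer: 40570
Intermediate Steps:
V = 12 (V = -12 + 6*(3 - 1)**2 = -12 + 6*2**2 = -12 + 6*4 = -12 + 24 = 12)
I(B, H) = 5*H
R = -7 (R = -7 + 0 = -7)
F(v) = -7 + v (F(v) = v - 7 = -7 + v)
F(I(3, V)) + 40517 = (-7 + 5*12) + 40517 = (-7 + 60) + 40517 = 53 + 40517 = 40570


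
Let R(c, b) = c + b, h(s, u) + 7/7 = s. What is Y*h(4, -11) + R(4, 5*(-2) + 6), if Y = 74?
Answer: 222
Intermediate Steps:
h(s, u) = -1 + s
R(c, b) = b + c
Y*h(4, -11) + R(4, 5*(-2) + 6) = 74*(-1 + 4) + ((5*(-2) + 6) + 4) = 74*3 + ((-10 + 6) + 4) = 222 + (-4 + 4) = 222 + 0 = 222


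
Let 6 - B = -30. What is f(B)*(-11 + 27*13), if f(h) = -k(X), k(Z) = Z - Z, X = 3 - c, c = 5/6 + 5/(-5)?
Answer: 0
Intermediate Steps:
B = 36 (B = 6 - 1*(-30) = 6 + 30 = 36)
c = -⅙ (c = 5*(⅙) + 5*(-⅕) = ⅚ - 1 = -⅙ ≈ -0.16667)
X = 19/6 (X = 3 - 1*(-⅙) = 3 + ⅙ = 19/6 ≈ 3.1667)
k(Z) = 0
f(h) = 0 (f(h) = -1*0 = 0)
f(B)*(-11 + 27*13) = 0*(-11 + 27*13) = 0*(-11 + 351) = 0*340 = 0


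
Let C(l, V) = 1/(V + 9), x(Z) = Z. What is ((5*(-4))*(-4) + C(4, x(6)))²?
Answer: 1442401/225 ≈ 6410.7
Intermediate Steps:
C(l, V) = 1/(9 + V)
((5*(-4))*(-4) + C(4, x(6)))² = ((5*(-4))*(-4) + 1/(9 + 6))² = (-20*(-4) + 1/15)² = (80 + 1/15)² = (1201/15)² = 1442401/225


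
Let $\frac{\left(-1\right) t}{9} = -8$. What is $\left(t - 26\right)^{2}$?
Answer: $2116$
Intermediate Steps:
$t = 72$ ($t = \left(-9\right) \left(-8\right) = 72$)
$\left(t - 26\right)^{2} = \left(72 - 26\right)^{2} = 46^{2} = 2116$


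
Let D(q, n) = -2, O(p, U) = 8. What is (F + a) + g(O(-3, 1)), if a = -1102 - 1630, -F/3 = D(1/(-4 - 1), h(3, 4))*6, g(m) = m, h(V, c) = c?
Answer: -2688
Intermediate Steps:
F = 36 (F = -(-6)*6 = -3*(-12) = 36)
a = -2732
(F + a) + g(O(-3, 1)) = (36 - 2732) + 8 = -2696 + 8 = -2688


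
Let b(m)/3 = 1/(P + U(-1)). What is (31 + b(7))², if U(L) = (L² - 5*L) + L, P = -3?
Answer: 4225/4 ≈ 1056.3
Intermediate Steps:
U(L) = L² - 4*L
b(m) = 3/2 (b(m) = 3/(-3 - (-4 - 1)) = 3/(-3 - 1*(-5)) = 3/(-3 + 5) = 3/2)
(31 + b(7))² = (31 + 3/2)² = (65/2)² = 4225/4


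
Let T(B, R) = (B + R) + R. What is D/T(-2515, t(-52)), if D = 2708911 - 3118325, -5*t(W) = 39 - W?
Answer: 2047070/12757 ≈ 160.47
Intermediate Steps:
t(W) = -39/5 + W/5 (t(W) = -(39 - W)/5 = -39/5 + W/5)
T(B, R) = B + 2*R
D = -409414
D/T(-2515, t(-52)) = -409414/(-2515 + 2*(-39/5 + (⅕)*(-52))) = -409414/(-2515 + 2*(-39/5 - 52/5)) = -409414/(-2515 + 2*(-91/5)) = -409414/(-2515 - 182/5) = -409414/(-12757/5) = -409414*(-5/12757) = 2047070/12757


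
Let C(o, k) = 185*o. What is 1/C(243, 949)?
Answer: 1/44955 ≈ 2.2244e-5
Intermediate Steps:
1/C(243, 949) = 1/(185*243) = 1/44955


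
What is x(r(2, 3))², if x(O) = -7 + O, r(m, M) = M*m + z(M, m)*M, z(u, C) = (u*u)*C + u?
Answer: 3844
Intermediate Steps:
z(u, C) = u + C*u² (z(u, C) = u²*C + u = C*u² + u = u + C*u²)
r(m, M) = M*m + M²*(1 + M*m) (r(m, M) = M*m + (M*(1 + m*M))*M = M*m + (M*(1 + M*m))*M = M*m + M²*(1 + M*m))
x(r(2, 3))² = (-7 + 3*(2 + 3*(1 + 3*2)))² = (-7 + 3*(2 + 3*(1 + 6)))² = (-7 + 3*(2 + 3*7))² = (-7 + 3*(2 + 21))² = (-7 + 3*23)² = (-7 + 69)² = 62² = 3844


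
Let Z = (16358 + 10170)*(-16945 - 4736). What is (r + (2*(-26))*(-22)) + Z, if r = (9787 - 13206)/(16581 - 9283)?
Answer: -4197462393771/7298 ≈ -5.7515e+8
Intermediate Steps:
Z = -575153568 (Z = 26528*(-21681) = -575153568)
r = -3419/7298 ≈ -0.46848
(r + (2*(-26))*(-22)) + Z = (-3419/7298 + (2*(-26))*(-22)) - 575153568 = (-3419/7298 - 52*(-22)) - 575153568 = (-3419/7298 + 1144) - 575153568 = 8345493/7298 - 575153568 = -4197462393771/7298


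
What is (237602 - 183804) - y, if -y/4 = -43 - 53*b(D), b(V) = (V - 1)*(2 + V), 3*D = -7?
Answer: 480514/9 ≈ 53390.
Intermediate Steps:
D = -7/3 (D = (⅓)*(-7) = -7/3 ≈ -2.3333)
b(V) = (-1 + V)*(2 + V)
y = 3668/9 (y = -4*(-43 - 53*(-2 - 7/3 + (-7/3)²)) = -4*(-43 - 53*(-2 - 7/3 + 49/9)) = -4*(-43 - 53*10/9) = -4*(-43 - 530/9) = -4*(-917/9) = 3668/9 ≈ 407.56)
(237602 - 183804) - y = (237602 - 183804) - 1*3668/9 = 53798 - 3668/9 = 480514/9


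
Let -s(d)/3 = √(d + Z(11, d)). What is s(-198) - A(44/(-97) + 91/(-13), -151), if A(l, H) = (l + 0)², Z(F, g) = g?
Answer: -522729/9409 - 18*I*√11 ≈ -55.556 - 59.699*I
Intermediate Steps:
s(d) = -3*√2*√d (s(d) = -3*√(d + d) = -3*√2*√d)
A(l, H) = l²
s(-198) - A(44/(-97) + 91/(-13), -151) = -3*√2*√(-198) - (44/(-97) + 91/(-13))² = -3*√2*3*I*√22 - (44*(-1/97) + 91*(-1/13))² = -18*I*√11 - (-44/97 - 7)² = -18*I*√11 - (-723/97)² = -18*I*√11 - 1*522729/9409 = -18*I*√11 - 522729/9409 = -522729/9409 - 18*I*√11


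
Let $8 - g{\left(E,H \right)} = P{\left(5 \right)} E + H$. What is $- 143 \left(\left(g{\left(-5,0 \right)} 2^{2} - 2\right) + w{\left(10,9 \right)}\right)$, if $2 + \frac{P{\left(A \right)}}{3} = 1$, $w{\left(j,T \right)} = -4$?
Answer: $4862$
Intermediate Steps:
$P{\left(A \right)} = -3$ ($P{\left(A \right)} = -6 + 3 \cdot 1 = -6 + 3 = -3$)
$g{\left(E,H \right)} = 8 - H + 3 E$ ($g{\left(E,H \right)} = 8 - \left(- 3 E + H\right) = 8 - \left(H - 3 E\right) = 8 + \left(- H + 3 E\right) = 8 - H + 3 E$)
$- 143 \left(\left(g{\left(-5,0 \right)} 2^{2} - 2\right) + w{\left(10,9 \right)}\right) = - 143 \left(\left(\left(8 - 0 + 3 \left(-5\right)\right) 2^{2} - 2\right) - 4\right) = - 143 \left(\left(\left(8 + 0 - 15\right) 4 - 2\right) - 4\right) = - 143 \left(\left(\left(-7\right) 4 - 2\right) - 4\right) = - 143 \left(\left(-28 - 2\right) - 4\right) = - 143 \left(-30 - 4\right) = \left(-143\right) \left(-34\right) = 4862$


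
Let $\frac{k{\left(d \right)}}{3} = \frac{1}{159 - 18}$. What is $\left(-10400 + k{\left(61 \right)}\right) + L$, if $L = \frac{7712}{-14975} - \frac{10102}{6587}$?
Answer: $- \frac{48224789810193}{4636095275} \approx -10402.0$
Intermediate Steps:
$k{\left(d \right)} = \frac{1}{47}$ ($k{\left(d \right)} = \frac{3}{159 - 18} = \frac{3}{141} = 3 \cdot \frac{1}{141} = \frac{1}{47}$)
$L = - \frac{202076394}{98640325}$ ($L = 7712 \left(- \frac{1}{14975}\right) - \frac{10102}{6587} = - \frac{7712}{14975} - \frac{10102}{6587} = - \frac{202076394}{98640325} \approx -2.0486$)
$\left(-10400 + k{\left(61 \right)}\right) + L = \left(-10400 + \frac{1}{47}\right) - \frac{202076394}{98640325} = - \frac{488799}{47} - \frac{202076394}{98640325} = - \frac{48224789810193}{4636095275}$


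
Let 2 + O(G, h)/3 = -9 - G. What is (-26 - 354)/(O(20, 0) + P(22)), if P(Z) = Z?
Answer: 380/71 ≈ 5.3521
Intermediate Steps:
O(G, h) = -33 - 3*G (O(G, h) = -6 + 3*(-9 - G) = -6 + (-27 - 3*G) = -33 - 3*G)
(-26 - 354)/(O(20, 0) + P(22)) = (-26 - 354)/((-33 - 3*20) + 22) = -380/((-33 - 60) + 22) = -380/(-93 + 22) = -380/(-71) = -380*(-1/71) = 380/71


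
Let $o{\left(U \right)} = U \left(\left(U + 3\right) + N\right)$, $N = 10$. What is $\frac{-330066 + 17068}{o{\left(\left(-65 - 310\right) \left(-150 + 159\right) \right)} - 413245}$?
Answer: $- \frac{312998}{10933505} \approx -0.028627$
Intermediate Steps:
$o{\left(U \right)} = U \left(13 + U\right)$ ($o{\left(U \right)} = U \left(\left(U + 3\right) + 10\right) = U \left(\left(3 + U\right) + 10\right) = U \left(13 + U\right)$)
$\frac{-330066 + 17068}{o{\left(\left(-65 - 310\right) \left(-150 + 159\right) \right)} - 413245} = \frac{-330066 + 17068}{\left(-65 - 310\right) \left(-150 + 159\right) \left(13 + \left(-65 - 310\right) \left(-150 + 159\right)\right) - 413245} = - \frac{312998}{\left(-375\right) 9 \left(13 - 3375\right) - 413245} = - \frac{312998}{- 3375 \left(13 - 3375\right) - 413245} = - \frac{312998}{\left(-3375\right) \left(-3362\right) - 413245} = - \frac{312998}{11346750 - 413245} = - \frac{312998}{10933505}$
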